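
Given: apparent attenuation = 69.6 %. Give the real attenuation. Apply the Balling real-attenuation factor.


RA = AA · 0.8192
RA = 69.6 · 0.8192

57.0163 %


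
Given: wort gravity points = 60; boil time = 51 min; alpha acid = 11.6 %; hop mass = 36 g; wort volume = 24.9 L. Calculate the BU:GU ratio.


U = 1.65·0.000125^(GP/1000)·(1−e^(−0.04t))/4.15;  IBU = (α/100)·m·U·1000/V;  BU:GU = IBU/GP
U = 1.65·0.000125^(60/1000)·(1−e^(−0.04·51))/4.15 = 0.2017
IBU = (11.6/100)·36·0.2017·1000/24.9 = 33.8311
BU:GU = 33.8311/60

0.5639


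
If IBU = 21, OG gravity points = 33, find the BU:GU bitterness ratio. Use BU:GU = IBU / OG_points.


BU:GU = 21 / 33

0.6364


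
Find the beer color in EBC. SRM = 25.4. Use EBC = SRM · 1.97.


EBC = 25.4 · 1.97

50.0380 EBC


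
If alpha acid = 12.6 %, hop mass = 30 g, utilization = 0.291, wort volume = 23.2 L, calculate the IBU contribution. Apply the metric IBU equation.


IBU = (α/100)·mass·U·1000 / V
IBU = (12.6/100)·30·0.291·1000 / 23.2

47.4129 IBU


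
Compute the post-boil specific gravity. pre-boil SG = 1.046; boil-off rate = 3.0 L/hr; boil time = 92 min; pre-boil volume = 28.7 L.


V_post = V_pre − rate·(t/60);  SG_post = 1 + (SG_pre−1)·V_pre/V_post
V_post = 28.7 − 3.0·(92/60) = 24.1000
SG_post = 1 + (1.046 − 1)·28.7/24.1000

1.0548


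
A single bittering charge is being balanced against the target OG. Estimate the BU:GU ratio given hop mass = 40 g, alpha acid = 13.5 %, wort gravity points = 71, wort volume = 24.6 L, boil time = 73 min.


U = 1.65·0.000125^(GP/1000)·(1−e^(−0.04t))/4.15;  IBU = (α/100)·m·U·1000/V;  BU:GU = IBU/GP
U = 1.65·0.000125^(71/1000)·(1−e^(−0.04·73))/4.15 = 0.1987
IBU = (13.5/100)·40·0.1987·1000/24.6 = 43.6211
BU:GU = 43.6211/71

0.6144


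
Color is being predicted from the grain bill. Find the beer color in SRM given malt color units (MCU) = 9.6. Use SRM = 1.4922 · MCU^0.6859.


SRM = 1.4922 · 9.6^0.6859

7.0399 SRM


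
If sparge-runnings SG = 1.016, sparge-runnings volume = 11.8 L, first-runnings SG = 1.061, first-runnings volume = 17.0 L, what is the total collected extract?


total = Σ (SG_i − 1)·1000·V_i
first = (1.061 − 1)·1000·17.0 = 1037.0000
sparge = (1.016 − 1)·1000·11.8 = 188.8000
total = 1037.0000 + 188.8000

1225.8000 gravity·L


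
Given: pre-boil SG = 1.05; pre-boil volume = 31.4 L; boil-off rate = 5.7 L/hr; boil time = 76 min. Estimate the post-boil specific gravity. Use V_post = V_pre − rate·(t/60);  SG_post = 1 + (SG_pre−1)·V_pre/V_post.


V_post = 31.4 − 5.7·(76/60) = 24.1800
SG_post = 1 + (1.05 − 1)·31.4/24.1800

1.0649


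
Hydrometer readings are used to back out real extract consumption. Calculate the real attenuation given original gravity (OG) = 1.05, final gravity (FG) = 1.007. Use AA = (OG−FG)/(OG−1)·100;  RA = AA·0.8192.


AA = (1.05 − 1.007)/(1.05 − 1)·100 = 86.0000
RA = 86.0000·0.8192

70.4512 %


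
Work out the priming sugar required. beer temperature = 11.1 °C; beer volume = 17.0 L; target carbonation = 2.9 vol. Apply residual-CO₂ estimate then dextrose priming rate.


residual = 14.695·(0.01821 + 0.09011·e^(−0.04·T));  sugar = (target − residual)·4.0·V
residual = 14.695·(0.01821 + 0.09011·e^(−0.04·11.1)) = 1.1170
sugar = (2.9 − 1.1170)·4.0·17.0

121.2438 g


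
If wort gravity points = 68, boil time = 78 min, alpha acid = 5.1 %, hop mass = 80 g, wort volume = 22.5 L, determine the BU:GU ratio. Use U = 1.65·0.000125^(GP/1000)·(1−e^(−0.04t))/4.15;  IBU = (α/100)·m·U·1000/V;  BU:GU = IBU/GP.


U = 1.65·0.000125^(68/1000)·(1−e^(−0.04·78))/4.15 = 0.2063
IBU = (5.1/100)·80·0.2063·1000/22.5 = 37.4016
BU:GU = 37.4016/68

0.5500


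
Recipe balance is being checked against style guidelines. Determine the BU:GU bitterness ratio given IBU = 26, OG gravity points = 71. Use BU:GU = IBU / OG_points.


BU:GU = 26 / 71

0.3662


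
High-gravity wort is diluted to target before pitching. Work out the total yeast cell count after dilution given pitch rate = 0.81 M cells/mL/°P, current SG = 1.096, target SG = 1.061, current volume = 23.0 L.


V_w = V·((SG_c−1)/(SG_t−1)−1);  °P = 259 − 259/SG_t;  cells = rate·(V+V_w)·°P
V_w = 23.0·((1.096−1)/(1.061−1)−1) = 13.1967
V_final = 23.0 + 13.1967 = 36.1967
°P = 259 − 259/1.061 = 14.8907
cells = 0.81·36.1967·14.8907

436.5847 billion cells


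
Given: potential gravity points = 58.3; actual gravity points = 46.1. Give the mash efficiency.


efficiency = actual / potential × 100
efficiency = 46.1 / 58.3 × 100

79.0738 %


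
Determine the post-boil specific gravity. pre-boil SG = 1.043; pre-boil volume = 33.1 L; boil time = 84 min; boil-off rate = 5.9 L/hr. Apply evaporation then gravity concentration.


V_post = V_pre − rate·(t/60);  SG_post = 1 + (SG_pre−1)·V_pre/V_post
V_post = 33.1 − 5.9·(84/60) = 24.8400
SG_post = 1 + (1.043 − 1)·33.1/24.8400

1.0573


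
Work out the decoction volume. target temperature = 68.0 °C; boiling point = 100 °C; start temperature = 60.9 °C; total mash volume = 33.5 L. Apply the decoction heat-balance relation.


V_dec = V_total·(T_target − T_start)/(T_boil − T_start)
V_dec = 33.5·(68.0 − 60.9)/(100 − 60.9)

6.0831 L


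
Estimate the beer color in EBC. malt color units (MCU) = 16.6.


SRM = 1.4922·MCU^0.6859;  EBC = SRM·1.97
SRM = 1.4922·16.6^0.6859 = 10.2494
EBC = 10.2494·1.97

20.1914 EBC


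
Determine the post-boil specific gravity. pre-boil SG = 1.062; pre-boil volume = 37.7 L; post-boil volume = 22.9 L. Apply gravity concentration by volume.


SG_post = 1 + (SG_pre − 1)·V_pre/V_post
pts_pre = (1.062 − 1)·1000 = 62.0000
pts_post = 62.0000·37.7/22.9 = 102.0699
SG_post = 1 + 102.0699/1000

1.1021


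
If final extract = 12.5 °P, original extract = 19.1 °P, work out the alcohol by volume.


SG = 259/(259 − P);  ABV = (OG − FG)·131.25
OG = 259/(259 − 19.1) = 1.0796
FG = 259/(259 − 12.5) = 1.0507
ABV = (1.0796 − 1.0507)·131.25

3.7940 % ABV


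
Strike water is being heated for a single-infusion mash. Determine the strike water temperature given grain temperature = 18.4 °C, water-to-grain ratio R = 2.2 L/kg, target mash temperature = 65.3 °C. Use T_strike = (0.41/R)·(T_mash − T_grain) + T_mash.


T_strike = (0.41/2.2)·(65.3 − 18.4) + 65.3

74.0405 °C


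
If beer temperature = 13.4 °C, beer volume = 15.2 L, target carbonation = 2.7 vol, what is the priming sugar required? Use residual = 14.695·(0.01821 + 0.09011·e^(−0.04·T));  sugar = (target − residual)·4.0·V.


residual = 14.695·(0.01821 + 0.09011·e^(−0.04·13.4)) = 1.0423
sugar = (2.7 − 1.0423)·4.0·15.2

100.7855 g


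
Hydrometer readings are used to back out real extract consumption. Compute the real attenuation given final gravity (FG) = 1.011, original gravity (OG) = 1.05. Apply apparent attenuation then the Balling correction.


AA = (OG−FG)/(OG−1)·100;  RA = AA·0.8192
AA = (1.05 − 1.011)/(1.05 − 1)·100 = 78.0000
RA = 78.0000·0.8192

63.8976 %


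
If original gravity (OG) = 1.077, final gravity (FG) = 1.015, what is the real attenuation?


AA = (OG−FG)/(OG−1)·100;  RA = AA·0.8192
AA = (1.077 − 1.015)/(1.077 − 1)·100 = 80.5195
RA = 80.5195·0.8192

65.9616 %


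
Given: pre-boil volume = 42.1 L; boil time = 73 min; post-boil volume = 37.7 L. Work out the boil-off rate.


rate = (V_pre − V_post) / (t_min/60)
rate = (42.1 − 37.7) / (73/60)

3.6164 L/hr


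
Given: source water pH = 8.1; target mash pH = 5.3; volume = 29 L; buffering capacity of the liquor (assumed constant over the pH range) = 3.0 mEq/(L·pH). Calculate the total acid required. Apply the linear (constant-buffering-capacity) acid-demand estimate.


acid = buffering capacity · (pH_source − pH_target) · V
acid = 3.0 · (8.1 − 5.3) · 29

243.6000 mEq


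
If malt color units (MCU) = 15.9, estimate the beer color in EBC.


SRM = 1.4922·MCU^0.6859;  EBC = SRM·1.97
SRM = 1.4922·15.9^0.6859 = 9.9510
EBC = 9.9510·1.97

19.6034 EBC


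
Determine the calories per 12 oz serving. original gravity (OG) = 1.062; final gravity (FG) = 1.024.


ABW = (OG−FG)·131.25·0.79/FG;  °P = 259 − 259/SG (for OG→OE and FG→AE);  RE = 0.1808·OE + 0.8192·AE;  Cal = (6.9·ABW + 4·(RE−0.1))·FG·3.55
ABW = (1.062 − 1.024)·131.25·0.79/1.024 = 3.8478
OE = 259 − 259/1.062 = 15.1205 °P
AE = 259 − 259/1.024 = 6.0703 °P
RE = 0.1808·15.1205 + 0.8192·6.0703 = 7.7066 °P
Cal = (6.9·3.8478 + 4·(7.7066−0.1))·1.024·3.55

207.1193 kcal


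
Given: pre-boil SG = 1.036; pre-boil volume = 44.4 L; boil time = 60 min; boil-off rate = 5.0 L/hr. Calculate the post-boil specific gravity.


V_post = V_pre − rate·(t/60);  SG_post = 1 + (SG_pre−1)·V_pre/V_post
V_post = 44.4 − 5.0·(60/60) = 39.4000
SG_post = 1 + (1.036 − 1)·44.4/39.4000

1.0406


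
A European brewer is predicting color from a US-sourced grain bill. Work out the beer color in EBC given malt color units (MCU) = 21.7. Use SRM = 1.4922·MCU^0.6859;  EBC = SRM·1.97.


SRM = 1.4922·21.7^0.6859 = 12.3170
EBC = 12.3170·1.97

24.2645 EBC


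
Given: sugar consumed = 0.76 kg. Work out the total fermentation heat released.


Q = m_sugar · 590 kJ/kg
Q = 0.76 · 590

448.4000 kJ


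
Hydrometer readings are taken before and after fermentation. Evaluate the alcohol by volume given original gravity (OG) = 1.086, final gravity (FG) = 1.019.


ABV = (OG − FG) · 131.25
ABV = (1.086 − 1.019) · 131.25

8.7938 % ABV


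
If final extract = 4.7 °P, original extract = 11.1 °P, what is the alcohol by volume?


SG = 259/(259 − P);  ABV = (OG − FG)·131.25
OG = 259/(259 − 11.1) = 1.0448
FG = 259/(259 − 4.7) = 1.0185
ABV = (1.0448 − 1.0185)·131.25

3.4511 % ABV


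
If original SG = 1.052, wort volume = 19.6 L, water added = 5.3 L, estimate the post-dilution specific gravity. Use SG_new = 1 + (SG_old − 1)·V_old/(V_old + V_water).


pts = (1.052 − 1)·1000·19.6/(19.6 + 5.3) = 40.9317
SG_new = 1 + 40.9317/1000

1.0409


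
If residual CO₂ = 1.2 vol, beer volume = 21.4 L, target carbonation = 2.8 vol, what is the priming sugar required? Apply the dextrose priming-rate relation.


sugar = (target − residual)·4.0·V
sugar = (2.8 − 1.2)·4.0·21.4

136.9600 g


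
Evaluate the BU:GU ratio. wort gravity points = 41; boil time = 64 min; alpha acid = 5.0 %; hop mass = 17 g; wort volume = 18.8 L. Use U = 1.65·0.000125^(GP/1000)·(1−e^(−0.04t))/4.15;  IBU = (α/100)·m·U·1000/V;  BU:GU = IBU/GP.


U = 1.65·0.000125^(41/1000)·(1−e^(−0.04·64))/4.15 = 0.2538
IBU = (5.0/100)·17·0.2538·1000/18.8 = 11.4744
BU:GU = 11.4744/41

0.2799


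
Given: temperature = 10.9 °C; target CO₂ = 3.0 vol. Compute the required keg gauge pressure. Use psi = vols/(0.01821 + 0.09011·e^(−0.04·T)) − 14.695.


psi = 3.0/(0.01821 + 0.09011·e^(−0.04·10.9)) − 14.695

24.5326 psi


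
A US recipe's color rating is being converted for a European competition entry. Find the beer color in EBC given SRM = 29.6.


EBC = SRM · 1.97
EBC = 29.6 · 1.97

58.3120 EBC


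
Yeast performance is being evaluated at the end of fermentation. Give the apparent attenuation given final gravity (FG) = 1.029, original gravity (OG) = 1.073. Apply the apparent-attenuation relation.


AA = (OG − FG)/(OG − 1) · 100
AA = (1.073 − 1.029)/(1.073 − 1) · 100

60.2740 %


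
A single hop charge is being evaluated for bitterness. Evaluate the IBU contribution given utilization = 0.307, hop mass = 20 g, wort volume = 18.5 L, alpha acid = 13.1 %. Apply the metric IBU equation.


IBU = (α/100)·mass·U·1000 / V
IBU = (13.1/100)·20·0.307·1000 / 18.5

43.4778 IBU


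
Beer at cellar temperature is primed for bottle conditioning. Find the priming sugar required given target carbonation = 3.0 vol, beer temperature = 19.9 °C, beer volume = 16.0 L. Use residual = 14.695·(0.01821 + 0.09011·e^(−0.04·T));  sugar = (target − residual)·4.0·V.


residual = 14.695·(0.01821 + 0.09011·e^(−0.04·19.9)) = 0.8650
sugar = (3.0 − 0.8650)·4.0·16.0

136.6421 g


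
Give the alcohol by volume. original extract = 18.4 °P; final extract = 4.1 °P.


SG = 259/(259 − P);  ABV = (OG − FG)·131.25
OG = 259/(259 − 18.4) = 1.0765
FG = 259/(259 − 4.1) = 1.0161
ABV = (1.0765 − 1.0161)·131.25

7.9263 % ABV


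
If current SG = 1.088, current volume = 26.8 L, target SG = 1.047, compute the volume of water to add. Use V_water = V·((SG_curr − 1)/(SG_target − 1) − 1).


V_water = 26.8·((1.088 − 1)/(1.047 − 1) − 1)

23.3787 L


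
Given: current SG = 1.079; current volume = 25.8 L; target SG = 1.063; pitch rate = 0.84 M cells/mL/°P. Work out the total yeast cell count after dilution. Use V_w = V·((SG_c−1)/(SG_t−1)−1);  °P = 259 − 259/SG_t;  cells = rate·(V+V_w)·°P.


V_w = 25.8·((1.079−1)/(1.063−1)−1) = 6.5524
V_final = 25.8 + 6.5524 = 32.3524
°P = 259 − 259/1.063 = 15.3500
cells = 0.84·32.3524·15.3500

417.1503 billion cells


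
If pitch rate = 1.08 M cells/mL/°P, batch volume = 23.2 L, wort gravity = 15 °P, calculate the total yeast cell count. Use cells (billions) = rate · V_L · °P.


cells = 1.08 · 23.2 · 15

375.8400 billion cells


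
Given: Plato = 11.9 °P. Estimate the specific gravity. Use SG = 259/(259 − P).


SG = 259/(259 − 11.9)

1.0482


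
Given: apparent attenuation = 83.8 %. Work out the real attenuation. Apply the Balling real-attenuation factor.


RA = AA · 0.8192
RA = 83.8 · 0.8192

68.6490 %


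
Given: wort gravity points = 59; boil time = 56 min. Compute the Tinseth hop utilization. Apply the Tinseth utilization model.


U = 1.65·0.000125^(GP/1000) · (1 − e^(−0.04·t))/4.15
bigness = 1.65·0.000125^(59/1000) = 0.9710
boil_factor = (1 − e^(−0.04·56))/4.15 = 0.2153
U = 0.9710 · 0.2153

0.2091


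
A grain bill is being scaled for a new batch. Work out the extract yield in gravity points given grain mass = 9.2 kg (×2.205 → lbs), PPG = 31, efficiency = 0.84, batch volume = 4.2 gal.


points = lbs × PPG × eff / vol
lbs = 9.2 × 2.205 = 20.2860
points = 20.2860 × 31 × 0.84 / 4.2

125.7732 points


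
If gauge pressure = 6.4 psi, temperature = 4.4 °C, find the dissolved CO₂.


vols = (P + 14.695)·(0.01821 + 0.09011·e^(−0.04·T))
vols = (6.4 + 14.695)·(0.01821 + 0.09011·e^(−0.04·4.4))

1.9782 volumes


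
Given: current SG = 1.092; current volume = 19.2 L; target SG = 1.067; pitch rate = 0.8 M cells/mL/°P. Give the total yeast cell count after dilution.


V_w = V·((SG_c−1)/(SG_t−1)−1);  °P = 259 − 259/SG_t;  cells = rate·(V+V_w)·°P
V_w = 19.2·((1.092−1)/(1.067−1)−1) = 7.1642
V_final = 19.2 + 7.1642 = 26.3642
°P = 259 − 259/1.067 = 16.2634
cells = 0.8·26.3642·16.2634

343.0160 billion cells


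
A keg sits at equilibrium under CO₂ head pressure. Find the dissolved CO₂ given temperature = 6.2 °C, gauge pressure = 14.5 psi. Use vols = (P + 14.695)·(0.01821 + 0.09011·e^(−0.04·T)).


vols = (14.5 + 14.695)·(0.01821 + 0.09011·e^(−0.04·6.2))

2.5846 volumes


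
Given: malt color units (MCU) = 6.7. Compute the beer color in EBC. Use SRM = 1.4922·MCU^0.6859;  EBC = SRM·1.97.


SRM = 1.4922·6.7^0.6859 = 5.5009
EBC = 5.5009·1.97

10.8367 EBC


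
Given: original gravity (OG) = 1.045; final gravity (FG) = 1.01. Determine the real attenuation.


AA = (OG−FG)/(OG−1)·100;  RA = AA·0.8192
AA = (1.045 − 1.01)/(1.045 − 1)·100 = 77.7778
RA = 77.7778·0.8192

63.7156 %


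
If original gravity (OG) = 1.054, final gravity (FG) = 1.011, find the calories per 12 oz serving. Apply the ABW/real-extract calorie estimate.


ABW = (OG−FG)·131.25·0.79/FG;  °P = 259 − 259/SG (for OG→OE and FG→AE);  RE = 0.1808·OE + 0.8192·AE;  Cal = (6.9·ABW + 4·(RE−0.1))·FG·3.55
ABW = (1.054 − 1.011)·131.25·0.79/1.011 = 4.4101
OE = 259 − 259/1.054 = 13.2694 °P
AE = 259 − 259/1.011 = 2.8180 °P
RE = 0.1808·13.2694 + 0.8192·2.8180 = 4.7076 °P
Cal = (6.9·4.4101 + 4·(4.7076−0.1))·1.011·3.55

175.3605 kcal


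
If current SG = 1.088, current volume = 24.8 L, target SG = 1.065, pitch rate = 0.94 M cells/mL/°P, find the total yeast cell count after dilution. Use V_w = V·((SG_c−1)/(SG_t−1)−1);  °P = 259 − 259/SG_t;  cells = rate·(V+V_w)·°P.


V_w = 24.8·((1.088−1)/(1.065−1)−1) = 8.7754
V_final = 24.8 + 8.7754 = 33.5754
°P = 259 − 259/1.065 = 15.8075
cells = 0.94·33.5754·15.8075

498.8987 billion cells


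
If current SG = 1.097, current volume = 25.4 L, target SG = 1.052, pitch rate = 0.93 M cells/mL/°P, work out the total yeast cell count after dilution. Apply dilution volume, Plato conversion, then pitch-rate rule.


V_w = V·((SG_c−1)/(SG_t−1)−1);  °P = 259 − 259/SG_t;  cells = rate·(V+V_w)·°P
V_w = 25.4·((1.097−1)/(1.052−1)−1) = 21.9808
V_final = 25.4 + 21.9808 = 47.3808
°P = 259 − 259/1.052 = 12.8023
cells = 0.93·47.3808·12.8023

564.1212 billion cells


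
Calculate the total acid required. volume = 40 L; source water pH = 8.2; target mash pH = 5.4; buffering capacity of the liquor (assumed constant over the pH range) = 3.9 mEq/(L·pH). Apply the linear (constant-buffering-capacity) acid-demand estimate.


acid = buffering capacity · (pH_source − pH_target) · V
acid = 3.9 · (8.2 − 5.4) · 40

436.8000 mEq


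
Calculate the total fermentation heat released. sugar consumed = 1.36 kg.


Q = m_sugar · 590 kJ/kg
Q = 1.36 · 590

802.4000 kJ


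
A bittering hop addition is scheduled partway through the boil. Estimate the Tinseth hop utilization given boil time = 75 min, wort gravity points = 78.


U = 1.65·0.000125^(GP/1000) · (1 − e^(−0.04·t))/4.15
bigness = 1.65·0.000125^(78/1000) = 0.8185
boil_factor = (1 − e^(−0.04·75))/4.15 = 0.2290
U = 0.8185 · 0.2290

0.1874


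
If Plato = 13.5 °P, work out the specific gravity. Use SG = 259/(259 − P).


SG = 259/(259 − 13.5)

1.0550


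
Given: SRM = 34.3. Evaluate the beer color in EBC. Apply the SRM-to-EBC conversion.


EBC = SRM · 1.97
EBC = 34.3 · 1.97

67.5710 EBC


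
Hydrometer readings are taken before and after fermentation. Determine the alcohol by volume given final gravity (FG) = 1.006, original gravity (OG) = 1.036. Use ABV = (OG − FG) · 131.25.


ABV = (1.036 − 1.006) · 131.25

3.9375 % ABV


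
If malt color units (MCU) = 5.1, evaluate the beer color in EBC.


SRM = 1.4922·MCU^0.6859;  EBC = SRM·1.97
SRM = 1.4922·5.1^0.6859 = 4.5619
EBC = 4.5619·1.97

8.9870 EBC


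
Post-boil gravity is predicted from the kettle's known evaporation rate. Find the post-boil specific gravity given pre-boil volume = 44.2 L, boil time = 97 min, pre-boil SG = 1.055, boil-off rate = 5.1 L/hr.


V_post = V_pre − rate·(t/60);  SG_post = 1 + (SG_pre−1)·V_pre/V_post
V_post = 44.2 − 5.1·(97/60) = 35.9550
SG_post = 1 + (1.055 − 1)·44.2/35.9550

1.0676


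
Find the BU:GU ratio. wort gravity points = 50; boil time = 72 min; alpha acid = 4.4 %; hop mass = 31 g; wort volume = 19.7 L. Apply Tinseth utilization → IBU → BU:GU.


U = 1.65·0.000125^(GP/1000)·(1−e^(−0.04t))/4.15;  IBU = (α/100)·m·U·1000/V;  BU:GU = IBU/GP
U = 1.65·0.000125^(50/1000)·(1−e^(−0.04·72))/4.15 = 0.2394
IBU = (4.4/100)·31·0.2394·1000/19.7 = 16.5783
BU:GU = 16.5783/50

0.3316


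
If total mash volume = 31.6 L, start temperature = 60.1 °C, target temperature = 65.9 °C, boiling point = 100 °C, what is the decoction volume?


V_dec = V_total·(T_target − T_start)/(T_boil − T_start)
V_dec = 31.6·(65.9 − 60.1)/(100 − 60.1)

4.5935 L


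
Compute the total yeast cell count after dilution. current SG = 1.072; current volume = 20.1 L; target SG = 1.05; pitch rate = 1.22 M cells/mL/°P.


V_w = V·((SG_c−1)/(SG_t−1)−1);  °P = 259 − 259/SG_t;  cells = rate·(V+V_w)·°P
V_w = 20.1·((1.072−1)/(1.05−1)−1) = 8.8440
V_final = 20.1 + 8.8440 = 28.9440
°P = 259 − 259/1.05 = 12.3333
cells = 1.22·28.9440·12.3333

435.5107 billion cells


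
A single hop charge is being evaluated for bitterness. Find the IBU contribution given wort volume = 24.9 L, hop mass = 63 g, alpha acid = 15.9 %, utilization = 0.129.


IBU = (α/100)·mass·U·1000 / V
IBU = (15.9/100)·63·0.129·1000 / 24.9

51.8953 IBU


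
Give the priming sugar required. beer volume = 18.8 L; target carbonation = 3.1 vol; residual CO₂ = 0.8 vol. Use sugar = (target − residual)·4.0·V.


sugar = (3.1 − 0.8)·4.0·18.8

172.9600 g


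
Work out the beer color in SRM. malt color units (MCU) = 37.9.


SRM = 1.4922 · MCU^0.6859
SRM = 1.4922 · 37.9^0.6859

18.0558 SRM


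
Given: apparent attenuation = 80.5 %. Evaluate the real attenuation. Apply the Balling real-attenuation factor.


RA = AA · 0.8192
RA = 80.5 · 0.8192

65.9456 %


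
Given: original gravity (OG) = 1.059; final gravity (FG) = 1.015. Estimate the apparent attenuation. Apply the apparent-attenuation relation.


AA = (OG − FG)/(OG − 1) · 100
AA = (1.059 − 1.015)/(1.059 − 1) · 100

74.5763 %


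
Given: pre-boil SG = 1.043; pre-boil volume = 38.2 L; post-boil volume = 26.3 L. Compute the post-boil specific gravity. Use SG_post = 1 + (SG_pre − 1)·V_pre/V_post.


pts_pre = (1.043 − 1)·1000 = 43.0000
pts_post = 43.0000·38.2/26.3 = 62.4563
SG_post = 1 + 62.4563/1000

1.0625


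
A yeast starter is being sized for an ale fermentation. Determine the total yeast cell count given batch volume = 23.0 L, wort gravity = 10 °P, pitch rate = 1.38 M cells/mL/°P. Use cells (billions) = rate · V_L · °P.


cells = 1.38 · 23.0 · 10

317.4000 billion cells


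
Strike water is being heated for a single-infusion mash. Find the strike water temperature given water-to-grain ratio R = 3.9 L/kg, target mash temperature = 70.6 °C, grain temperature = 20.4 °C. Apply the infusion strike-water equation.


T_strike = (0.41/R)·(T_mash − T_grain) + T_mash
T_strike = (0.41/3.9)·(70.6 − 20.4) + 70.6

75.8774 °C


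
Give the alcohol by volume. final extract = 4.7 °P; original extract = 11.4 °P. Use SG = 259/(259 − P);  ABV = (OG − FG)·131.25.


OG = 259/(259 − 11.4) = 1.0460
FG = 259/(259 − 4.7) = 1.0185
ABV = (1.0460 − 1.0185)·131.25

3.6172 % ABV


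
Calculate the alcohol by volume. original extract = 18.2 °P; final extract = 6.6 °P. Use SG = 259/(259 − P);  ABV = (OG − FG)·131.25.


OG = 259/(259 − 18.2) = 1.0756
FG = 259/(259 − 6.6) = 1.0261
ABV = (1.0756 − 1.0261)·131.25

6.4880 % ABV


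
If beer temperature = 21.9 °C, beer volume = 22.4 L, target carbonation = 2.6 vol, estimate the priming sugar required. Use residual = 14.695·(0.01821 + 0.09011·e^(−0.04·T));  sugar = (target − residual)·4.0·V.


residual = 14.695·(0.01821 + 0.09011·e^(−0.04·21.9)) = 0.8190
sugar = (2.6 − 0.8190)·4.0·22.4

159.5741 g


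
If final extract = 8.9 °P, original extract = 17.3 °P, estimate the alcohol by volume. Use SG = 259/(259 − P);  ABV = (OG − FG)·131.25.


OG = 259/(259 − 17.3) = 1.0716
FG = 259/(259 − 8.9) = 1.0356
ABV = (1.0716 − 1.0356)·131.25

4.7238 % ABV


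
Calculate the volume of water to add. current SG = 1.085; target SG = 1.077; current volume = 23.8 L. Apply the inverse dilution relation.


V_water = V·((SG_curr − 1)/(SG_target − 1) − 1)
V_water = 23.8·((1.085 − 1)/(1.077 − 1) − 1)

2.4727 L


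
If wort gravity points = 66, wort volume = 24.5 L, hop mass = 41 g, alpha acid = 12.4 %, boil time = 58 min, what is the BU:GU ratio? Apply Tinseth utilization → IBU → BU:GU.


U = 1.65·0.000125^(GP/1000)·(1−e^(−0.04t))/4.15;  IBU = (α/100)·m·U·1000/V;  BU:GU = IBU/GP
U = 1.65·0.000125^(66/1000)·(1−e^(−0.04·58))/4.15 = 0.1981
IBU = (12.4/100)·41·0.1981·1000/24.5 = 41.1099
BU:GU = 41.1099/66

0.6229


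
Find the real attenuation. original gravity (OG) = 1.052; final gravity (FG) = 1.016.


AA = (OG−FG)/(OG−1)·100;  RA = AA·0.8192
AA = (1.052 − 1.016)/(1.052 − 1)·100 = 69.2308
RA = 69.2308·0.8192

56.7138 %


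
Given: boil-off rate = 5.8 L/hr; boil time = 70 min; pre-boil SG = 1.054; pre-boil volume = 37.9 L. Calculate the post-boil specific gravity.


V_post = V_pre − rate·(t/60);  SG_post = 1 + (SG_pre−1)·V_pre/V_post
V_post = 37.9 − 5.8·(70/60) = 31.1333
SG_post = 1 + (1.054 − 1)·37.9/31.1333

1.0657


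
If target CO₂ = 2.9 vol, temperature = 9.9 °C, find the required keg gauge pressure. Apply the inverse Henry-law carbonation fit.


psi = vols/(0.01821 + 0.09011·e^(−0.04·T)) − 14.695
psi = 2.9/(0.01821 + 0.09011·e^(−0.04·9.9)) − 14.695

22.0815 psi


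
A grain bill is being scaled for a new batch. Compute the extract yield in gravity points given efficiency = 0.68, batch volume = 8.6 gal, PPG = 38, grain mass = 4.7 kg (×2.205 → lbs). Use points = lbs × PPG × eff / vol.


lbs = 4.7 × 2.205 = 10.3635
points = 10.3635 × 38 × 0.68 / 8.6

31.1387 points


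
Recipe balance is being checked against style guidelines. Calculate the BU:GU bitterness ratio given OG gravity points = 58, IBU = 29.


BU:GU = IBU / OG_points
BU:GU = 29 / 58

0.5000


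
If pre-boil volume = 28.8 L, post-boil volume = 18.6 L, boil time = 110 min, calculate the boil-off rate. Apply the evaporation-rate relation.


rate = (V_pre − V_post) / (t_min/60)
rate = (28.8 − 18.6) / (110/60)

5.5636 L/hr


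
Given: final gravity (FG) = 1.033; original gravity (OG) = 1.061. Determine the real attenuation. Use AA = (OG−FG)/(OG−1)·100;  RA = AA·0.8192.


AA = (1.061 − 1.033)/(1.061 − 1)·100 = 45.9016
RA = 45.9016·0.8192

37.6026 %


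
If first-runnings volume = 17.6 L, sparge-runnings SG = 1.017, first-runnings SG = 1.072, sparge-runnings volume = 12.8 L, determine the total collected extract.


total = Σ (SG_i − 1)·1000·V_i
first = (1.072 − 1)·1000·17.6 = 1267.2000
sparge = (1.017 − 1)·1000·12.8 = 217.6000
total = 1267.2000 + 217.6000

1484.8000 gravity·L


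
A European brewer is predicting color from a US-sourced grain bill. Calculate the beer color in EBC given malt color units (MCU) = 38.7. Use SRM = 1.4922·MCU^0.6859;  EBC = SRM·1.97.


SRM = 1.4922·38.7^0.6859 = 18.3163
EBC = 18.3163·1.97

36.0831 EBC


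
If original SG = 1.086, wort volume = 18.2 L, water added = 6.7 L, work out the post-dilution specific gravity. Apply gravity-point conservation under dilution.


SG_new = 1 + (SG_old − 1)·V_old/(V_old + V_water)
pts = (1.086 − 1)·1000·18.2/(18.2 + 6.7) = 62.8594
SG_new = 1 + 62.8594/1000

1.0629


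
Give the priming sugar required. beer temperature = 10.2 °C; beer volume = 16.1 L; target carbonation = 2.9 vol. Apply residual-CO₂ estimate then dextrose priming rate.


residual = 14.695·(0.01821 + 0.09011·e^(−0.04·T));  sugar = (target − residual)·4.0·V
residual = 14.695·(0.01821 + 0.09011·e^(−0.04·10.2)) = 1.1481
sugar = (2.9 − 1.1481)·4.0·16.1

112.8199 g


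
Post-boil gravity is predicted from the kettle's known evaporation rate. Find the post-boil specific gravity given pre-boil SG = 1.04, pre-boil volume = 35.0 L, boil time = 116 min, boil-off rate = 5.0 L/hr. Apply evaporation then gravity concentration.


V_post = V_pre − rate·(t/60);  SG_post = 1 + (SG_pre−1)·V_pre/V_post
V_post = 35.0 − 5.0·(116/60) = 25.3333
SG_post = 1 + (1.04 − 1)·35.0/25.3333

1.0553


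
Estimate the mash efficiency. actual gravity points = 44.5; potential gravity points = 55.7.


efficiency = actual / potential × 100
efficiency = 44.5 / 55.7 × 100

79.8923 %


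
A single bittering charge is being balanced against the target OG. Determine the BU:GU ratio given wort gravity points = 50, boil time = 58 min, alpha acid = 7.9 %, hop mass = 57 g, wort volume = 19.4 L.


U = 1.65·0.000125^(GP/1000)·(1−e^(−0.04t))/4.15;  IBU = (α/100)·m·U·1000/V;  BU:GU = IBU/GP
U = 1.65·0.000125^(50/1000)·(1−e^(−0.04·58))/4.15 = 0.2287
IBU = (7.9/100)·57·0.2287·1000/19.4 = 53.0953
BU:GU = 53.0953/50

1.0619


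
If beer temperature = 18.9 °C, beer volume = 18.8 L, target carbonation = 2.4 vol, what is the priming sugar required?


residual = 14.695·(0.01821 + 0.09011·e^(−0.04·T));  sugar = (target − residual)·4.0·V
residual = 14.695·(0.01821 + 0.09011·e^(−0.04·18.9)) = 0.8893
sugar = (2.4 − 0.8893)·4.0·18.8

113.6012 g


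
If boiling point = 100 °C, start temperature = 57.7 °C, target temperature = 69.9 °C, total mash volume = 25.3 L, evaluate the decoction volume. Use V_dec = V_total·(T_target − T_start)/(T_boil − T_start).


V_dec = 25.3·(69.9 − 57.7)/(100 − 57.7)

7.2969 L


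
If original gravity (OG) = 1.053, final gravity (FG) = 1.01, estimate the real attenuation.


AA = (OG−FG)/(OG−1)·100;  RA = AA·0.8192
AA = (1.053 − 1.01)/(1.053 − 1)·100 = 81.1321
RA = 81.1321·0.8192

66.4634 %


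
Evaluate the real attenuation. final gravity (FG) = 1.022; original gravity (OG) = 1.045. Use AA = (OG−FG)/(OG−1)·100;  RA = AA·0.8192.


AA = (1.045 − 1.022)/(1.045 − 1)·100 = 51.1111
RA = 51.1111·0.8192

41.8702 %


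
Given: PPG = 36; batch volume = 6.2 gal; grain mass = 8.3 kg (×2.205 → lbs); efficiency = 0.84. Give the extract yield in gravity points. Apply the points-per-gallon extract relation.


points = lbs × PPG × eff / vol
lbs = 8.3 × 2.205 = 18.3015
points = 18.3015 × 36 × 0.84 / 6.2

89.2641 points


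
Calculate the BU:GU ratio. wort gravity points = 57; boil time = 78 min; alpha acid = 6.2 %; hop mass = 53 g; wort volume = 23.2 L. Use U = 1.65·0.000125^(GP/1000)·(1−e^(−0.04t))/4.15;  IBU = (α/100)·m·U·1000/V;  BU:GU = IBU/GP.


U = 1.65·0.000125^(57/1000)·(1−e^(−0.04·78))/4.15 = 0.2277
IBU = (6.2/100)·53·0.2277·1000/23.2 = 32.2497
BU:GU = 32.2497/57

0.5658


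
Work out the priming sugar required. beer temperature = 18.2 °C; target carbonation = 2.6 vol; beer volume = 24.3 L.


residual = 14.695·(0.01821 + 0.09011·e^(−0.04·T));  sugar = (target − residual)·4.0·V
residual = 14.695·(0.01821 + 0.09011·e^(−0.04·18.2)) = 0.9070
sugar = (2.6 − 0.9070)·4.0·24.3

164.5595 g


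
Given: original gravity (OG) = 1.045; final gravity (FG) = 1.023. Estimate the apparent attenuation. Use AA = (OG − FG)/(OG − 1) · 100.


AA = (1.045 − 1.023)/(1.045 − 1) · 100

48.8889 %


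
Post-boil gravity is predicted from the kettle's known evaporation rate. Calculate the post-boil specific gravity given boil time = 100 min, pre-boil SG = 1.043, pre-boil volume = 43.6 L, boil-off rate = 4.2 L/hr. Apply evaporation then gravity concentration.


V_post = V_pre − rate·(t/60);  SG_post = 1 + (SG_pre−1)·V_pre/V_post
V_post = 43.6 − 4.2·(100/60) = 36.6000
SG_post = 1 + (1.043 − 1)·43.6/36.6000

1.0512


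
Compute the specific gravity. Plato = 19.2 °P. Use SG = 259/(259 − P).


SG = 259/(259 − 19.2)

1.0801


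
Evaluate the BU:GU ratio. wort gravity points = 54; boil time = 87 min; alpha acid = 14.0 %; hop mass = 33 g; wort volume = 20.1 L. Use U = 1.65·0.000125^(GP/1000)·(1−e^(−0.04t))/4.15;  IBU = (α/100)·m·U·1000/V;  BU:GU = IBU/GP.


U = 1.65·0.000125^(54/1000)·(1−e^(−0.04·87))/4.15 = 0.2372
IBU = (14.0/100)·33·0.2372·1000/20.1 = 54.5161
BU:GU = 54.5161/54

1.0096


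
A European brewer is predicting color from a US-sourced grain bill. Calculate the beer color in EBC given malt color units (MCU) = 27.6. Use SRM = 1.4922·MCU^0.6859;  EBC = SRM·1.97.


SRM = 1.4922·27.6^0.6859 = 14.5260
EBC = 14.5260·1.97

28.6163 EBC


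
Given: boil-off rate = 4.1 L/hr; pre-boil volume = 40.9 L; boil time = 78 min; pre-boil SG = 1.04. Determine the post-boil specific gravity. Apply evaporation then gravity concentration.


V_post = V_pre − rate·(t/60);  SG_post = 1 + (SG_pre−1)·V_pre/V_post
V_post = 40.9 − 4.1·(78/60) = 35.5700
SG_post = 1 + (1.04 − 1)·40.9/35.5700

1.0460


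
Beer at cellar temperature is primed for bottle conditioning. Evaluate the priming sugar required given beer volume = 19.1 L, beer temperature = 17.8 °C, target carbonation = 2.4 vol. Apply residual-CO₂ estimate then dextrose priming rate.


residual = 14.695·(0.01821 + 0.09011·e^(−0.04·T));  sugar = (target − residual)·4.0·V
residual = 14.695·(0.01821 + 0.09011·e^(−0.04·17.8)) = 0.9173
sugar = (2.4 − 0.9173)·4.0·19.1

113.2772 g


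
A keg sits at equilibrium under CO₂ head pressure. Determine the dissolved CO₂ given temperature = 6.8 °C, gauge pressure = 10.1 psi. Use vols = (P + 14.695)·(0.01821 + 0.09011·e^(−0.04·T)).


vols = (10.1 + 14.695)·(0.01821 + 0.09011·e^(−0.04·6.8))

2.1537 volumes


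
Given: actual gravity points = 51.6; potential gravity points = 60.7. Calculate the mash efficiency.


efficiency = actual / potential × 100
efficiency = 51.6 / 60.7 × 100

85.0082 %


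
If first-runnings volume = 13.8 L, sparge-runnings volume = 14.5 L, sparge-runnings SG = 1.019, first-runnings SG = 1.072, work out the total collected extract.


total = Σ (SG_i − 1)·1000·V_i
first = (1.072 − 1)·1000·13.8 = 993.6000
sparge = (1.019 − 1)·1000·14.5 = 275.5000
total = 993.6000 + 275.5000

1269.1000 gravity·L


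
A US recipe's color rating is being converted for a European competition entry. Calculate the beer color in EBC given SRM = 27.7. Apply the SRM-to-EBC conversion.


EBC = SRM · 1.97
EBC = 27.7 · 1.97

54.5690 EBC


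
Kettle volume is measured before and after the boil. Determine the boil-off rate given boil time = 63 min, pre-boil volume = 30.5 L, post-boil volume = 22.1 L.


rate = (V_pre − V_post) / (t_min/60)
rate = (30.5 − 22.1) / (63/60)

8.0000 L/hr


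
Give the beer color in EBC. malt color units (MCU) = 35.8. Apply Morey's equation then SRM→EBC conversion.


SRM = 1.4922·MCU^0.6859;  EBC = SRM·1.97
SRM = 1.4922·35.8^0.6859 = 17.3634
EBC = 17.3634·1.97

34.2059 EBC


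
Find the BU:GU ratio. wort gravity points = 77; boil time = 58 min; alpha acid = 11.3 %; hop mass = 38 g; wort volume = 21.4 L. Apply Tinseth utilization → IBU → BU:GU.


U = 1.65·0.000125^(GP/1000)·(1−e^(−0.04t))/4.15;  IBU = (α/100)·m·U·1000/V;  BU:GU = IBU/GP
U = 1.65·0.000125^(77/1000)·(1−e^(−0.04·58))/4.15 = 0.1795
IBU = (11.3/100)·38·0.1795·1000/21.4 = 36.0098
BU:GU = 36.0098/77

0.4677


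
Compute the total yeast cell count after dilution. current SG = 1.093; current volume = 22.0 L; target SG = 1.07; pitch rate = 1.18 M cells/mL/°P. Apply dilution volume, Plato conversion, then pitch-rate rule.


V_w = V·((SG_c−1)/(SG_t−1)−1);  °P = 259 − 259/SG_t;  cells = rate·(V+V_w)·°P
V_w = 22.0·((1.093−1)/(1.07−1)−1) = 7.2286
V_final = 22.0 + 7.2286 = 29.2286
°P = 259 − 259/1.07 = 16.9439
cells = 1.18·29.2286·16.9439

584.3911 billion cells


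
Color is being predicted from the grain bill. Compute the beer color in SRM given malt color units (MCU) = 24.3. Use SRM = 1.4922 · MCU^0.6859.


SRM = 1.4922 · 24.3^0.6859

13.3111 SRM


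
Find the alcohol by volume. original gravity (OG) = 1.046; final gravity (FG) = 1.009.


ABV = (OG − FG) · 131.25
ABV = (1.046 − 1.009) · 131.25

4.8563 % ABV


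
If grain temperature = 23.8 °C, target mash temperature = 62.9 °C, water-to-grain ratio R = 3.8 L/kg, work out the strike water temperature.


T_strike = (0.41/R)·(T_mash − T_grain) + T_mash
T_strike = (0.41/3.8)·(62.9 − 23.8) + 62.9

67.1187 °C


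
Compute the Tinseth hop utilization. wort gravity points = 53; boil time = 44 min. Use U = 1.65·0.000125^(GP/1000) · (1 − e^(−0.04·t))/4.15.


bigness = 1.65·0.000125^(53/1000) = 1.0248
boil_factor = (1 − e^(−0.04·44))/4.15 = 0.1995
U = 1.0248 · 0.1995

0.2044


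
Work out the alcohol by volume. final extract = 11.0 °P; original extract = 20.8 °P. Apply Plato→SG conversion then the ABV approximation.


SG = 259/(259 − P);  ABV = (OG − FG)·131.25
OG = 259/(259 − 20.8) = 1.0873
FG = 259/(259 − 11.0) = 1.0444
ABV = (1.0873 − 1.0444)·131.25

5.6394 % ABV


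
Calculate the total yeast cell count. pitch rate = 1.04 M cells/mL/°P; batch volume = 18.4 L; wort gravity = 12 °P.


cells (billions) = rate · V_L · °P
cells = 1.04 · 18.4 · 12

229.6320 billion cells


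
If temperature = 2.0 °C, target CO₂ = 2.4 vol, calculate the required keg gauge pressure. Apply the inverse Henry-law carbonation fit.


psi = vols/(0.01821 + 0.09011·e^(−0.04·T)) − 14.695
psi = 2.4/(0.01821 + 0.09011·e^(−0.04·2.0)) − 14.695

8.9755 psi


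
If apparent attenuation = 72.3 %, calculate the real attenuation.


RA = AA · 0.8192
RA = 72.3 · 0.8192

59.2282 %


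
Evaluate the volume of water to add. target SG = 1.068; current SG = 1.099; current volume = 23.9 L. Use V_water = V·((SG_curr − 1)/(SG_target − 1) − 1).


V_water = 23.9·((1.099 − 1)/(1.068 − 1) − 1)

10.8956 L


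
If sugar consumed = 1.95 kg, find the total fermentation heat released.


Q = m_sugar · 590 kJ/kg
Q = 1.95 · 590

1150.5000 kJ


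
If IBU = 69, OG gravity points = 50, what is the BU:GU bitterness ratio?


BU:GU = IBU / OG_points
BU:GU = 69 / 50

1.3800


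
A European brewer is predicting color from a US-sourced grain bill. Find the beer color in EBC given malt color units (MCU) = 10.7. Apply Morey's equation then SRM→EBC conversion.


SRM = 1.4922·MCU^0.6859;  EBC = SRM·1.97
SRM = 1.4922·10.7^0.6859 = 7.5837
EBC = 7.5837·1.97

14.9399 EBC


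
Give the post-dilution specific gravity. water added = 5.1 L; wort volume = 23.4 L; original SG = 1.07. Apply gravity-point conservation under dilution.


SG_new = 1 + (SG_old − 1)·V_old/(V_old + V_water)
pts = (1.07 − 1)·1000·23.4/(23.4 + 5.1) = 57.4737
SG_new = 1 + 57.4737/1000

1.0575


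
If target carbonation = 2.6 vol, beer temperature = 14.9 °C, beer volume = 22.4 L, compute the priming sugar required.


residual = 14.695·(0.01821 + 0.09011·e^(−0.04·T));  sugar = (target − residual)·4.0·V
residual = 14.695·(0.01821 + 0.09011·e^(−0.04·14.9)) = 0.9972
sugar = (2.6 − 0.9972)·4.0·22.4

143.6085 g


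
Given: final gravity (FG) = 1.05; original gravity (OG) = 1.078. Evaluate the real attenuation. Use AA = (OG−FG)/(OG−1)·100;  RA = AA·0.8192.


AA = (1.078 − 1.05)/(1.078 − 1)·100 = 35.8974
RA = 35.8974·0.8192

29.4072 %


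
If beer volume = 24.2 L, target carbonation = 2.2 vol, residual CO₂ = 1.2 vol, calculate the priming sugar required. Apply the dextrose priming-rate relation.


sugar = (target − residual)·4.0·V
sugar = (2.2 − 1.2)·4.0·24.2

96.8000 g


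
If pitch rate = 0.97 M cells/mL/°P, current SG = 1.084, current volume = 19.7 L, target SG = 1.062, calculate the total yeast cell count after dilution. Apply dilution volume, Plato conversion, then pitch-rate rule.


V_w = V·((SG_c−1)/(SG_t−1)−1);  °P = 259 − 259/SG_t;  cells = rate·(V+V_w)·°P
V_w = 19.7·((1.084−1)/(1.062−1)−1) = 6.9903
V_final = 19.7 + 6.9903 = 26.6903
°P = 259 − 259/1.062 = 15.1205
cells = 0.97·26.6903·15.1205

391.4646 billion cells


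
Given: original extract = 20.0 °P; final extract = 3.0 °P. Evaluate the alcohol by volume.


SG = 259/(259 − P);  ABV = (OG − FG)·131.25
OG = 259/(259 − 20.0) = 1.0837
FG = 259/(259 − 3.0) = 1.0117
ABV = (1.0837 − 1.0117)·131.25

9.4452 % ABV


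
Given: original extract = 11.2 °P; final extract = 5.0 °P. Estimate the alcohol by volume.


SG = 259/(259 − P);  ABV = (OG − FG)·131.25
OG = 259/(259 − 11.2) = 1.0452
FG = 259/(259 − 5.0) = 1.0197
ABV = (1.0452 − 1.0197)·131.25

3.3485 % ABV
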